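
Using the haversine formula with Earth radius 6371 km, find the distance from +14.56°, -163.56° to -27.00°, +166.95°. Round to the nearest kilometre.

5612 km

Δλ = 166.95 − -163.56 = 330.51°; wrapped into (−180°, 180°]: -29.49°.
Δφ = -27.00 − 14.56 = -41.56°.
a = sin²(Δφ/2) + cos φ₁ · cos φ₂ · sin²(Δλ/2) = 0.181734.
c = 2·atan2(√a, √(1−a)) = 0.88080 rad → d = 6371·c ≈ 5611.60 km.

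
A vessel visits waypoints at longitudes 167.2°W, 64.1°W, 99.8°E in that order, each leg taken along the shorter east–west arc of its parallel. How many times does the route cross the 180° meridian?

Leg 1: -167.2° → -64.1°, shortest Δλ = 103.1° (east) — does not cross 180°.
Leg 2: -64.1° → +99.8°, shortest Δλ = 163.9° (east) — does not cross 180°.
Total crossings: 0.

0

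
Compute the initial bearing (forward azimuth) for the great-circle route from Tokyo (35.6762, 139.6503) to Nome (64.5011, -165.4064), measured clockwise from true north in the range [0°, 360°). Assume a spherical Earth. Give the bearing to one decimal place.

Δλ = -165.4064 − 139.6503 = -305.0567°; wrapped into (−180°, 180°]: 54.9433°.
θ = atan2( sin Δλ · cos φ₂ , cos φ₁ · sin φ₂ − sin φ₁ · cos φ₂ · cos Δλ )
  = atan2(0.35240, 0.58899) = 30.892° → normalised to [0°, 360°): 30.892°.

30.9°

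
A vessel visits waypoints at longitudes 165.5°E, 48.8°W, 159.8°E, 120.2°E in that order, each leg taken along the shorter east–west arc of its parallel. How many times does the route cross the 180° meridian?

Leg 1: +165.5° → -48.8°, shortest Δλ = 145.7° (east) — crosses 180°.
Leg 2: -48.8° → +159.8°, shortest Δλ = -151.4° (west) — crosses 180°.
Leg 3: +159.8° → +120.2°, shortest Δλ = -39.6° (west) — does not cross 180°.
Total crossings: 2.

2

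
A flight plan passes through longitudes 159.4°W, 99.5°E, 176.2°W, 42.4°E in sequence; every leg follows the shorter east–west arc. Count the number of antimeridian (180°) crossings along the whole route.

Leg 1: -159.4° → +99.5°, shortest Δλ = -101.1° (west) — crosses 180°.
Leg 2: +99.5° → -176.2°, shortest Δλ = 84.3° (east) — crosses 180°.
Leg 3: -176.2° → +42.4°, shortest Δλ = -141.4° (west) — crosses 180°.
Total crossings: 3.

3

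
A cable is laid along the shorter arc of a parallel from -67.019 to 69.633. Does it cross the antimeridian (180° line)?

No

Signed shortest Δλ = ((69.633 − -67.019 + 180) mod 360) − 180 = 136.652°.
Going east by 136.652° from -67.019° reaches +69.633° without touching 180°.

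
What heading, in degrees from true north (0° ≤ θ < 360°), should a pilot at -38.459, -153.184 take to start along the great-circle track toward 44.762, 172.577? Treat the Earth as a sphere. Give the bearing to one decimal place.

336.4°

Δλ = 172.577 − -153.184 = 325.761°; wrapped into (−180°, 180°]: -34.239°.
θ = atan2( sin Δλ · cos φ₂ , cos φ₁ · sin φ₂ − sin φ₁ · cos φ₂ · cos Δλ )
  = atan2(-0.39950, 0.91648) = -23.553° → normalised to [0°, 360°): 336.447°.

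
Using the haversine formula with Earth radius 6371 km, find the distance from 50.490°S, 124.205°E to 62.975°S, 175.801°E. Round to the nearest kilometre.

Δλ = 175.801 − 124.205 = 51.596°.
Δφ = -62.975 − -50.490 = -12.485°.
a = sin²(Δφ/2) + cos φ₁ · cos φ₂ · sin²(Δλ/2) = 0.066575.
c = 2·atan2(√a, √(1−a)) = 0.52195 rad → d = 6371·c ≈ 3325.34 km.

3325 km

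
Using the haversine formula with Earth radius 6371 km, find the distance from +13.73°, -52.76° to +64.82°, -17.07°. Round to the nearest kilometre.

Δλ = -17.07 − -52.76 = 35.69°.
Δφ = 64.82 − 13.73 = 51.09°.
a = sin²(Δφ/2) + cos φ₁ · cos φ₂ · sin²(Δλ/2) = 0.224763.
c = 2·atan2(√a, √(1−a)) = 0.98786 rad → d = 6371·c ≈ 6293.68 km.

6294 km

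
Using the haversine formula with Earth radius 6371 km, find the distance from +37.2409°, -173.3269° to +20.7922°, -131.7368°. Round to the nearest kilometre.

4394 km

Δλ = -131.7368 − -173.3269 = 41.5901°.
Δφ = 20.7922 − 37.2409 = -16.4487°.
a = sin²(Δφ/2) + cos φ₁ · cos φ₂ · sin²(Δλ/2) = 0.114271.
c = 2·atan2(√a, √(1−a)) = 0.68967 rad → d = 6371·c ≈ 4393.87 km.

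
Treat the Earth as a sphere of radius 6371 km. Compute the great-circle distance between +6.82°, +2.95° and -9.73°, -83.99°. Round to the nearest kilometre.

Δλ = -83.99 − 2.95 = -86.94°.
Δφ = -9.73 − 6.82 = -16.55°.
a = sin²(Δφ/2) + cos φ₁ · cos φ₂ · sin²(Δλ/2) = 0.483914.
c = 2·atan2(√a, √(1−a)) = 1.53862 rad → d = 6371·c ≈ 9802.54 km.

9803 km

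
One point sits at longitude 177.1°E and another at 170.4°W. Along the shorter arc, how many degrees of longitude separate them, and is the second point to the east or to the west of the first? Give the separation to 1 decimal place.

12.5° east

Raw difference: -170.4 − 177.1 = -347.5°.
Normalise into (−180°, 180°]: -347.5° + 360° = 12.5°.
Positive ⇒ the second point lies to the east; separation 12.5°.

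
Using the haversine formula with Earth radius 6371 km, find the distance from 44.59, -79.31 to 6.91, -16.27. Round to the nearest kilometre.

Δλ = -16.27 − -79.31 = 63.04°.
Δφ = 6.91 − 44.59 = -37.68°.
a = sin²(Δφ/2) + cos φ₁ · cos φ₂ · sin²(Δλ/2) = 0.297509.
c = 2·atan2(√a, √(1−a)) = 1.15384 rad → d = 6371·c ≈ 7351.10 km.

7351 km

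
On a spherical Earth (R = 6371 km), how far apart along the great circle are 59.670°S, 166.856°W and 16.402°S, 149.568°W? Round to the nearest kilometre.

Δλ = -149.568 − -166.856 = 17.288°.
Δφ = -16.402 − -59.670 = 43.268°.
a = sin²(Δφ/2) + cos φ₁ · cos φ₂ · sin²(Δλ/2) = 0.146865.
c = 2·atan2(√a, √(1−a)) = 0.78658 rad → d = 6371·c ≈ 5011.30 km.

5011 km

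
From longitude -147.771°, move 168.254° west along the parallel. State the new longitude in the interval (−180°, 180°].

Start at -147.771°; shift −168.254° → -316.025°.
-316.025° lies outside (−180°, 180°]; add 360° → +43.975°.

+43.975°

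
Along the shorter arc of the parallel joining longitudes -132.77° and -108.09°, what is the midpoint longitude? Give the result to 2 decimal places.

Signed shortest Δλ from -132.77° to -108.09° is +24.68°.
Midpoint longitude = -132.77° + (+24.68°)/2 = -132.77° + 12.34° = -120.43°.

-120.43°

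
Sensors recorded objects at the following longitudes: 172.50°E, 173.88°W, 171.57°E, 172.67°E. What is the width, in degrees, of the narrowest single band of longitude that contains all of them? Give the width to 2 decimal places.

Sort the longitudes: -173.88°, +171.57°, +172.50°, +172.67°.
Eastward gaps between consecutive values (wrapping around): 345.45°, 0.93°, 0.17°, 13.45°.
Largest gap = 345.45° ⇒ minimal covering band is its complement: 360° − 345.45° = 14.55°.
Band runs from +171.57° eastward to -173.88°, crossing the antimeridian.

14.55°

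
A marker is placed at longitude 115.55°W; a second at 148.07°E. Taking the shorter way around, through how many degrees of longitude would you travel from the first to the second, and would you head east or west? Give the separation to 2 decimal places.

Raw difference: 148.07 − -115.55 = 263.62°.
Normalise into (−180°, 180°]: 263.62° − 360° = -96.38°.
Negative ⇒ the second point lies to the west; separation 96.38°.

96.38° west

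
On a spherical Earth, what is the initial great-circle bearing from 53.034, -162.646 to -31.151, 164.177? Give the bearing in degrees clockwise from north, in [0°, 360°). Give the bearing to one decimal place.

Δλ = 164.177 − -162.646 = 326.823°; wrapped into (−180°, 180°]: -33.177°.
θ = atan2( sin Δλ · cos φ₂ , cos φ₁ · sin φ₂ − sin φ₁ · cos φ₂ · cos Δλ )
  = atan2(-0.46832, -0.88339) = -152.070° → normalised to [0°, 360°): 207.930°.

207.9°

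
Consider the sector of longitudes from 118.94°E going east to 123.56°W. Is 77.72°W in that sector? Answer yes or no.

Band width going east from +118.94° to -123.56°: ((-123.56 − 118.94) mod 360) = 117.50°.
Offset of -77.72° east of the west edge: ((-77.72 − 118.94) mod 360) = 163.34°.
163.34° > 117.50° ⇒ outside.

No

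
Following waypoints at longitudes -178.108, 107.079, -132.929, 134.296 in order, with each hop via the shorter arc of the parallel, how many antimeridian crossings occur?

3

Leg 1: -178.108° → +107.079°, shortest Δλ = -74.813° (west) — crosses 180°.
Leg 2: +107.079° → -132.929°, shortest Δλ = 119.992° (east) — crosses 180°.
Leg 3: -132.929° → +134.296°, shortest Δλ = -92.775° (west) — crosses 180°.
Total crossings: 3.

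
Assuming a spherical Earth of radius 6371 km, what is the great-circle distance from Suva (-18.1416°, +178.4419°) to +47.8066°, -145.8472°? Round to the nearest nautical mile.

Δλ = -145.8472 − 178.4419 = -324.2891°; wrapped into (−180°, 180°]: 35.7109°.
Δφ = 47.8066 − -18.1416 = 65.9482°.
a = sin²(Δφ/2) + cos φ₁ · cos φ₂ · sin²(Δλ/2) = 0.356223.
c = 2·atan2(√a, √(1−a)) = 1.27912 rad → d = 6371·c ≈ 8149.30 km ≈ 4400.27 nmi.

4400 nmi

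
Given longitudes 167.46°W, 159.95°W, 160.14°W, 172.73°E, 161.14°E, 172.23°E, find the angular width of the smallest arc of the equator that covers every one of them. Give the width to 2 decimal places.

38.91°

Sort the longitudes: -167.46°, -160.14°, -159.95°, +161.14°, +172.23°, +172.73°.
Eastward gaps between consecutive values (wrapping around): 7.32°, 0.19°, 321.09°, 11.09°, 0.50°, 19.81°.
Largest gap = 321.09° ⇒ minimal covering band is its complement: 360° − 321.09° = 38.91°.
Band runs from +161.14° eastward to -159.95°, crossing the antimeridian.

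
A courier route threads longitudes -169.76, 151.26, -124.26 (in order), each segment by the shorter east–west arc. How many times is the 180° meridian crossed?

2

Leg 1: -169.76° → +151.26°, shortest Δλ = -38.98° (west) — crosses 180°.
Leg 2: +151.26° → -124.26°, shortest Δλ = 84.48° (east) — crosses 180°.
Total crossings: 2.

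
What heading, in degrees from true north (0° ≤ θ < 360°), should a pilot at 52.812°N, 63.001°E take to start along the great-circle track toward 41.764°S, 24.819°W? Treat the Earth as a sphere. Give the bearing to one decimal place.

Δλ = -24.819 − 63.001 = -87.820°.
θ = atan2( sin Δλ · cos φ₂ , cos φ₁ · sin φ₂ − sin φ₁ · cos φ₂ · cos Δλ )
  = atan2(-0.74535, -0.42519) = -119.703° → normalised to [0°, 360°): 240.297°.

240.3°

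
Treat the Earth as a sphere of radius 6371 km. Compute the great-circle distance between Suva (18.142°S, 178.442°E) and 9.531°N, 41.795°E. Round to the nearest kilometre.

15249 km

Δλ = 41.795 − 178.442 = -136.647°.
Δφ = 9.531 − -18.142 = 27.673°.
a = sin²(Δφ/2) + cos φ₁ · cos φ₂ · sin²(Δλ/2) = 0.866505.
c = 2·atan2(√a, √(1−a)) = 2.39353 rad → d = 6371·c ≈ 15249.19 km.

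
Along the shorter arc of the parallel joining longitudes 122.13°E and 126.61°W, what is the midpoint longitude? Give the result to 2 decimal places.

177.76°E

Signed shortest Δλ from +122.13° to -126.61° is +111.26°.
Midpoint longitude = +122.13° + (+111.26°)/2 = +122.13° + 55.63° = +177.76°.
(The naïve average (+122.13 + -126.61)/2 = -2.24° is on the wrong side of the globe.)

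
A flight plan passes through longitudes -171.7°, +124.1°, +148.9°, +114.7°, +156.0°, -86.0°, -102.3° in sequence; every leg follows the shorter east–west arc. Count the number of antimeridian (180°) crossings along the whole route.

Leg 1: -171.7° → +124.1°, shortest Δλ = -64.2° (west) — crosses 180°.
Leg 2: +124.1° → +148.9°, shortest Δλ = 24.8° (east) — does not cross 180°.
Leg 3: +148.9° → +114.7°, shortest Δλ = -34.2° (west) — does not cross 180°.
Leg 4: +114.7° → +156.0°, shortest Δλ = 41.3° (east) — does not cross 180°.
Leg 5: +156.0° → -86.0°, shortest Δλ = 118.0° (east) — crosses 180°.
Leg 6: -86.0° → -102.3°, shortest Δλ = -16.3° (west) — does not cross 180°.
Total crossings: 2.

2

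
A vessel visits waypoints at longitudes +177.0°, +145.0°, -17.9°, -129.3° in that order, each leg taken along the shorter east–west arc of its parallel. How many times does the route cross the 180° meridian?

Leg 1: +177.0° → +145.0°, shortest Δλ = -32.0° (west) — does not cross 180°.
Leg 2: +145.0° → -17.9°, shortest Δλ = -162.9° (west) — does not cross 180°.
Leg 3: -17.9° → -129.3°, shortest Δλ = -111.4° (west) — does not cross 180°.
Total crossings: 0.

0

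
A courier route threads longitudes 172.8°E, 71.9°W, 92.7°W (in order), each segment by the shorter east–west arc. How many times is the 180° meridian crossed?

1

Leg 1: +172.8° → -71.9°, shortest Δλ = 115.3° (east) — crosses 180°.
Leg 2: -71.9° → -92.7°, shortest Δλ = -20.8° (west) — does not cross 180°.
Total crossings: 1.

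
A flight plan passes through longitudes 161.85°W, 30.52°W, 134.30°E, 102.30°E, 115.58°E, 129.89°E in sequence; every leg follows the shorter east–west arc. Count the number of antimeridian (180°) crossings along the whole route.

Leg 1: -161.85° → -30.52°, shortest Δλ = 131.33° (east) — does not cross 180°.
Leg 2: -30.52° → +134.30°, shortest Δλ = 164.82° (east) — does not cross 180°.
Leg 3: +134.30° → +102.30°, shortest Δλ = -32.0° (west) — does not cross 180°.
Leg 4: +102.30° → +115.58°, shortest Δλ = 13.28° (east) — does not cross 180°.
Leg 5: +115.58° → +129.89°, shortest Δλ = 14.31° (east) — does not cross 180°.
Total crossings: 0.

0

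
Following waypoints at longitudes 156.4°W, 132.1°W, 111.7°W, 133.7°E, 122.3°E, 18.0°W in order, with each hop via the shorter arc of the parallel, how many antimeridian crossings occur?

1

Leg 1: -156.4° → -132.1°, shortest Δλ = 24.3° (east) — does not cross 180°.
Leg 2: -132.1° → -111.7°, shortest Δλ = 20.4° (east) — does not cross 180°.
Leg 3: -111.7° → +133.7°, shortest Δλ = -114.6° (west) — crosses 180°.
Leg 4: +133.7° → +122.3°, shortest Δλ = -11.4° (west) — does not cross 180°.
Leg 5: +122.3° → -18.0°, shortest Δλ = -140.3° (west) — does not cross 180°.
Total crossings: 1.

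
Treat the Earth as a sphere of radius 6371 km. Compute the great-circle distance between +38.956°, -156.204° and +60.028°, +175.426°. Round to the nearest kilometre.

3065 km

Δλ = 175.426 − -156.204 = 331.630°; wrapped into (−180°, 180°]: -28.370°.
Δφ = 60.028 − 38.956 = 21.072°.
a = sin²(Δφ/2) + cos φ₁ · cos φ₂ · sin²(Δλ/2) = 0.056764.
c = 2·atan2(√a, √(1−a)) = 0.48113 rad → d = 6371·c ≈ 3065.30 km.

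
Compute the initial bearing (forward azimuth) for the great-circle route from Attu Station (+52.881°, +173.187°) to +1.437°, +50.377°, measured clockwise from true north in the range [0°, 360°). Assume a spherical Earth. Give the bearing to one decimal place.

298.0°

Δλ = 50.377 − 173.187 = -122.810°.
θ = atan2( sin Δλ · cos φ₂ , cos φ₁ · sin φ₂ − sin φ₁ · cos φ₂ · cos Δλ )
  = atan2(-0.84021, 0.44706) = -61.983° → normalised to [0°, 360°): 298.017°.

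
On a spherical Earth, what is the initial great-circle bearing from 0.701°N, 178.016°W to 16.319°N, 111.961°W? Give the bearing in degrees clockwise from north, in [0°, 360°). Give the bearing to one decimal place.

72.5°

Δλ = -111.961 − -178.016 = 66.055°.
θ = atan2( sin Δλ · cos φ₂ , cos φ₁ · sin φ₂ − sin φ₁ · cos φ₂ · cos Δλ )
  = atan2(0.87711, 0.27620) = 72.521° → normalised to [0°, 360°): 72.521°.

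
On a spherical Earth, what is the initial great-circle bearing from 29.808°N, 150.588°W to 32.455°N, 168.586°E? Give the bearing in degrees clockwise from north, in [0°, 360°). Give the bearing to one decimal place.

Δλ = 168.586 − -150.588 = 319.174°; wrapped into (−180°, 180°]: -40.826°.
θ = atan2( sin Δλ · cos φ₂ , cos φ₁ · sin φ₂ − sin φ₁ · cos φ₂ · cos Δλ )
  = atan2(-0.55165, 0.14824) = -74.959° → normalised to [0°, 360°): 285.041°.

285.0°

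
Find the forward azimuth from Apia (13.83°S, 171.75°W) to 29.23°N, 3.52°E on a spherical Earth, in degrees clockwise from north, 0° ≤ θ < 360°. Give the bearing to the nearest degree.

15°

Δλ = 3.52 − -171.75 = 175.27°.
θ = atan2( sin Δλ · cos φ₂ , cos φ₁ · sin φ₂ − sin φ₁ · cos φ₂ · cos Δλ )
  = atan2(0.07196, 0.26627) = 15.123° → normalised to [0°, 360°): 15.123°.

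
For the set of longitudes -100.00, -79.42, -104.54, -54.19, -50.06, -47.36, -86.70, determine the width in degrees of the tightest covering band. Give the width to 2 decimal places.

Sort the longitudes: -104.54°, -100.00°, -86.70°, -79.42°, -54.19°, -50.06°, -47.36°.
Eastward gaps between consecutive values (wrapping around): 4.54°, 13.30°, 7.28°, 25.23°, 4.13°, 2.70°, 302.82°.
Largest gap = 302.82° ⇒ minimal covering band is its complement: 360° − 302.82° = 57.18°.
Band runs from -104.54° eastward to -47.36°.

57.18°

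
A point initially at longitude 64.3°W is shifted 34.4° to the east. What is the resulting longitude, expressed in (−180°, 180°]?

29.9°W

Start at -64.3°; shift +34.4° → -29.9°.
-29.9° already lies in (−180°, 180°].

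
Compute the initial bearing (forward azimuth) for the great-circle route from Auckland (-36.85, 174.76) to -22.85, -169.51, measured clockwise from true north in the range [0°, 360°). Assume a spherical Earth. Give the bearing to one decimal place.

Δλ = -169.51 − 174.76 = -344.27°; wrapped into (−180°, 180°]: 15.73°.
θ = atan2( sin Δλ · cos φ₂ , cos φ₁ · sin φ₂ − sin φ₁ · cos φ₂ · cos Δλ )
  = atan2(0.24983, 0.22122) = 48.475° → normalised to [0°, 360°): 48.475°.

48.5°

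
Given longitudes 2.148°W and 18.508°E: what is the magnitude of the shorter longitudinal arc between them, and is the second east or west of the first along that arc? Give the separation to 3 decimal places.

20.656° east

Raw difference: 18.508 − -2.148 = 20.656°.
Normalise into (−180°, 180°]: 20.656° stays 20.656°.
Positive ⇒ the second point lies to the east; separation 20.656°.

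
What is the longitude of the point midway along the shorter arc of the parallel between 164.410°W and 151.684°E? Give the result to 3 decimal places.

Signed shortest Δλ from -164.410° to +151.684° is -43.906°.
Midpoint longitude = -164.410° + (-43.906°)/2 = -164.410° − 21.953° = -186.363°.
Normalise into (−180°, 180°]: +173.637°.
(The naïve average (-164.410 + +151.684)/2 = -6.363° is on the wrong side of the globe.)

173.637°E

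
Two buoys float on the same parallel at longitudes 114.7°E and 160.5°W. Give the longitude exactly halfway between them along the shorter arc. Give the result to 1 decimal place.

157.1°E

Signed shortest Δλ from +114.7° to -160.5° is +84.8°.
Midpoint longitude = +114.7° + (+84.8°)/2 = +114.7° + 42.4° = +157.1°.
(The naïve average (+114.7 + -160.5)/2 = -22.9° is on the wrong side of the globe.)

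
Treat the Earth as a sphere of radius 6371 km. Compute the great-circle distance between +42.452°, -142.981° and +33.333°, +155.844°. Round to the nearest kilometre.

Δλ = 155.844 − -142.981 = 298.825°; wrapped into (−180°, 180°]: -61.175°.
Δφ = 33.333 − 42.452 = -9.119°.
a = sin²(Δφ/2) + cos φ₁ · cos φ₂ · sin²(Δλ/2) = 0.165941.
c = 2·atan2(√a, √(1−a)) = 0.83912 rad → d = 6371·c ≈ 5346.03 km.

5346 km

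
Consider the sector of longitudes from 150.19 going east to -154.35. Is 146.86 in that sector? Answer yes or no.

No

Band width going east from +150.19° to -154.35°: ((-154.35 − 150.19) mod 360) = 55.46°.
Offset of +146.86° east of the west edge: ((146.86 − 150.19) mod 360) = 356.67°.
356.67° > 55.46° ⇒ outside.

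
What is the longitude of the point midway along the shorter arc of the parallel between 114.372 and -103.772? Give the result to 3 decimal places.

Signed shortest Δλ from +114.372° to -103.772° is +141.856°.
Midpoint longitude = +114.372° + (+141.856°)/2 = +114.372° + 70.928° = +185.300°.
Normalise into (−180°, 180°]: -174.700°.
(The naïve average (+114.372 + -103.772)/2 = 5.3° is on the wrong side of the globe.)

-174.700°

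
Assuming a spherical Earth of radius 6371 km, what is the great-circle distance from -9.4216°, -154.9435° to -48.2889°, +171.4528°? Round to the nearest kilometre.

5339 km

Δλ = 171.4528 − -154.9435 = 326.3963°; wrapped into (−180°, 180°]: -33.6037°.
Δφ = -48.2889 − -9.4216 = -38.8673°.
a = sin²(Δφ/2) + cos φ₁ · cos φ₂ · sin²(Δλ/2) = 0.165546.
c = 2·atan2(√a, √(1−a)) = 0.83806 rad → d = 6371·c ≈ 5339.27 km.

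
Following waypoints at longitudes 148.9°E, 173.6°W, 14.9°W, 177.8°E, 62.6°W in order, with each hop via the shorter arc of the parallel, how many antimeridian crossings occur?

Leg 1: +148.9° → -173.6°, shortest Δλ = 37.5° (east) — crosses 180°.
Leg 2: -173.6° → -14.9°, shortest Δλ = 158.7° (east) — does not cross 180°.
Leg 3: -14.9° → +177.8°, shortest Δλ = -167.3° (west) — crosses 180°.
Leg 4: +177.8° → -62.6°, shortest Δλ = 119.6° (east) — crosses 180°.
Total crossings: 3.

3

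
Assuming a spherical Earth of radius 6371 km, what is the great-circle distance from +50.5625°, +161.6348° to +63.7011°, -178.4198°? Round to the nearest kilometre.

1876 km

Δλ = -178.4198 − 161.6348 = -340.0546°; wrapped into (−180°, 180°]: 19.9454°.
Δφ = 63.7011 − 50.5625 = 13.1386°.
a = sin²(Δφ/2) + cos φ₁ · cos φ₂ · sin²(Δλ/2) = 0.021529.
c = 2·atan2(√a, √(1−a)) = 0.29452 rad → d = 6371·c ≈ 1876.39 km.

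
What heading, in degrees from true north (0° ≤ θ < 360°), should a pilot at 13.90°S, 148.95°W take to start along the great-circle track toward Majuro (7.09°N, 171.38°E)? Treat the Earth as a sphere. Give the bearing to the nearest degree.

296°

Δλ = 171.38 − -148.95 = 320.33°; wrapped into (−180°, 180°]: -39.67°.
θ = atan2( sin Δλ · cos φ₂ , cos φ₁ · sin φ₂ − sin φ₁ · cos φ₂ · cos Δλ )
  = atan2(-0.63348, 0.30331) = -64.415° → normalised to [0°, 360°): 295.585°.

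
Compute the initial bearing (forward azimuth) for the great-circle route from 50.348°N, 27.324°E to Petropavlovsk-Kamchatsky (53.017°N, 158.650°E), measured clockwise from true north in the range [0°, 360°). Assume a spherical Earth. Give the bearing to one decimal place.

29.0°

Δλ = 158.650 − 27.324 = 131.326°.
θ = atan2( sin Δλ · cos φ₂ , cos φ₁ · sin φ₂ − sin φ₁ · cos φ₂ · cos Δλ )
  = atan2(0.45176, 0.81560) = 28.982° → normalised to [0°, 360°): 28.982°.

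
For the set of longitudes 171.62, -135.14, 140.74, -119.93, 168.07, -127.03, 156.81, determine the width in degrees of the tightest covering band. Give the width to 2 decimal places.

99.33°

Sort the longitudes: -135.14°, -127.03°, -119.93°, +140.74°, +156.81°, +168.07°, +171.62°.
Eastward gaps between consecutive values (wrapping around): 8.11°, 7.10°, 260.67°, 16.07°, 11.26°, 3.55°, 53.24°.
Largest gap = 260.67° ⇒ minimal covering band is its complement: 360° − 260.67° = 99.33°.
Band runs from +140.74° eastward to -119.93°, crossing the antimeridian.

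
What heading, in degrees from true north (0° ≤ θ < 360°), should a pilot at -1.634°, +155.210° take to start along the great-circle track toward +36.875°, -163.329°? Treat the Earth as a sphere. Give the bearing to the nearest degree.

41°

Δλ = -163.329 − 155.210 = -318.539°; wrapped into (−180°, 180°]: 41.461°.
θ = atan2( sin Δλ · cos φ₂ , cos φ₁ · sin φ₂ − sin φ₁ · cos φ₂ · cos Δλ )
  = atan2(0.52965, 0.61692) = 40.647° → normalised to [0°, 360°): 40.647°.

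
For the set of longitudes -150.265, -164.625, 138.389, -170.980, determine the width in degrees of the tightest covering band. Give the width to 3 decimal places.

71.346°

Sort the longitudes: -170.980°, -164.625°, -150.265°, +138.389°.
Eastward gaps between consecutive values (wrapping around): 6.355°, 14.360°, 288.654°, 50.631°.
Largest gap = 288.654° ⇒ minimal covering band is its complement: 360° − 288.654° = 71.346°.
Band runs from +138.389° eastward to -150.265°, crossing the antimeridian.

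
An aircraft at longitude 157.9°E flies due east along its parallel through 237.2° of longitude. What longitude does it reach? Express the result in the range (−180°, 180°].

Start at +157.9°; shift +237.2° → +395.1°.
+395.1° lies outside (−180°, 180°]; subtract 360° → +35.1°.

35.1°E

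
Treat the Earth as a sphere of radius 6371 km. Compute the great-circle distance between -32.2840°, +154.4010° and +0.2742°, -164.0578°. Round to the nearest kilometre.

5664 km

Δλ = -164.0578 − 154.4010 = -318.4588°; wrapped into (−180°, 180°]: 41.5412°.
Δφ = 0.2742 − -32.2840 = 32.5582°.
a = sin²(Δφ/2) + cos φ₁ · cos φ₂ · sin²(Δλ/2) = 0.184895.
c = 2·atan2(√a, √(1−a)) = 0.88897 rad → d = 6371·c ≈ 5663.65 km.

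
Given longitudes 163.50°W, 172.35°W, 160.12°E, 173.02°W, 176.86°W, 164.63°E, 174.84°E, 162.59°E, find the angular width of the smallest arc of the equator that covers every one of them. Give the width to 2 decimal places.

Sort the longitudes: -176.86°, -173.02°, -172.35°, -163.50°, +160.12°, +162.59°, +164.63°, +174.84°.
Eastward gaps between consecutive values (wrapping around): 3.84°, 0.67°, 8.85°, 323.62°, 2.47°, 2.04°, 10.21°, 8.30°.
Largest gap = 323.62° ⇒ minimal covering band is its complement: 360° − 323.62° = 36.38°.
Band runs from +160.12° eastward to -163.50°, crossing the antimeridian.

36.38°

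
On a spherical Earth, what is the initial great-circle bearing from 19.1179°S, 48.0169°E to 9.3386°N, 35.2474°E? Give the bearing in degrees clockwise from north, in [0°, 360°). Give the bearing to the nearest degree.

Δλ = 35.2474 − 48.0169 = -12.7695°.
θ = atan2( sin Δλ · cos φ₂ , cos φ₁ · sin φ₂ − sin φ₁ · cos φ₂ · cos Δλ )
  = atan2(-0.21810, 0.46850) = -24.963° → normalised to [0°, 360°): 335.037°.

335°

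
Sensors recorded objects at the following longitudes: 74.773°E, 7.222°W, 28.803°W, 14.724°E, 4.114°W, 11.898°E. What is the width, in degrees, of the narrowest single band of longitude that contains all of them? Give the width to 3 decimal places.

Sort the longitudes: -28.803°, -7.222°, -4.114°, +11.898°, +14.724°, +74.773°.
Eastward gaps between consecutive values (wrapping around): 21.581°, 3.108°, 16.012°, 2.826°, 60.049°, 256.424°.
Largest gap = 256.424° ⇒ minimal covering band is its complement: 360° − 256.424° = 103.576°.
Band runs from -28.803° eastward to +74.773°.

103.576°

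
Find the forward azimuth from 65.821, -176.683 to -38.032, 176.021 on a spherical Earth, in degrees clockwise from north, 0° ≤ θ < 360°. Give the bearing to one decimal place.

Δλ = 176.021 − -176.683 = 352.704°; wrapped into (−180°, 180°]: -7.296°.
θ = atan2( sin Δλ · cos φ₂ , cos φ₁ · sin φ₂ − sin φ₁ · cos φ₂ · cos Δλ )
  = atan2(-0.10003, -0.96510) = -174.083° → normalised to [0°, 360°): 185.917°.

185.9°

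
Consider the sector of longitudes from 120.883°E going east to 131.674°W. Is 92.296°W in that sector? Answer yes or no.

No

Band width going east from +120.883° to -131.674°: ((-131.674 − 120.883) mod 360) = 107.443°.
Offset of -92.296° east of the west edge: ((-92.296 − 120.883) mod 360) = 146.821°.
146.821° > 107.443° ⇒ outside.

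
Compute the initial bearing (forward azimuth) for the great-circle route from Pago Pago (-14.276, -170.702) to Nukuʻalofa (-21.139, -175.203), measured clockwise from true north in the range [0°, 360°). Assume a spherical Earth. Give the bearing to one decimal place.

211.3°

Δλ = -175.203 − -170.702 = -4.501°.
θ = atan2( sin Δλ · cos φ₂ , cos φ₁ · sin φ₂ − sin φ₁ · cos φ₂ · cos Δλ )
  = atan2(-0.07320, -0.12021) = -148.662° → normalised to [0°, 360°): 211.338°.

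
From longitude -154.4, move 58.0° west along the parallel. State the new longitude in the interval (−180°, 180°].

+147.6°

Start at -154.4°; shift −58.0° → -212.4°.
-212.4° lies outside (−180°, 180°]; add 360° → +147.6°.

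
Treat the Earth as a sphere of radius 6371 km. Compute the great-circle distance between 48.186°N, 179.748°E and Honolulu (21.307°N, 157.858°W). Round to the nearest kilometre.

Δλ = -157.858 − 179.748 = -337.606°; wrapped into (−180°, 180°]: 22.394°.
Δφ = 21.307 − 48.186 = -26.879°.
a = sin²(Δφ/2) + cos φ₁ · cos φ₂ · sin²(Δλ/2) = 0.077440.
c = 2·atan2(√a, √(1−a)) = 0.56401 rad → d = 6371·c ≈ 3593.28 km.

3593 km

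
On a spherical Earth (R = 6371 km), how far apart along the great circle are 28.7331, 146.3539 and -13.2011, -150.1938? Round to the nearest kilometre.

8254 km

Δλ = -150.1938 − 146.3539 = -296.5477°; wrapped into (−180°, 180°]: 63.4523°.
Δφ = -13.2011 − 28.7331 = -41.9342°.
a = sin²(Δφ/2) + cos φ₁ · cos φ₂ · sin²(Δλ/2) = 0.364115.
c = 2·atan2(√a, √(1−a)) = 1.29557 rad → d = 6371·c ≈ 8254.05 km.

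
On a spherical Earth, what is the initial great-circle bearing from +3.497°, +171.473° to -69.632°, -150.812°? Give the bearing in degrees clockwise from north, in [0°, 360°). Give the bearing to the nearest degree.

Δλ = -150.812 − 171.473 = -322.285°; wrapped into (−180°, 180°]: 37.715°.
θ = atan2( sin Δλ · cos φ₂ , cos φ₁ · sin φ₂ − sin φ₁ · cos φ₂ · cos Δλ )
  = atan2(0.21291, -0.95252) = 167.400° → normalised to [0°, 360°): 167.400°.

167°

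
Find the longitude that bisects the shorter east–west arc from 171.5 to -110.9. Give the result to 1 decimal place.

-149.7°

Signed shortest Δλ from +171.5° to -110.9° is +77.6°.
Midpoint longitude = +171.5° + (+77.6°)/2 = +171.5° + 38.8° = +210.3°.
Normalise into (−180°, 180°]: -149.7°.
(The naïve average (+171.5 + -110.9)/2 = 30.3° is on the wrong side of the globe.)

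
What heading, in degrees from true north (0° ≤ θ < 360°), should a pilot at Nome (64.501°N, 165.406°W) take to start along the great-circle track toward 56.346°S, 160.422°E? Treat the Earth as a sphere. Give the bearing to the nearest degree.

Δλ = 160.422 − -165.406 = 325.828°; wrapped into (−180°, 180°]: -34.172°.
θ = atan2( sin Δλ · cos φ₂ , cos φ₁ · sin φ₂ − sin φ₁ · cos φ₂ · cos Δλ )
  = atan2(-0.31127, -0.77218) = -158.045° → normalised to [0°, 360°): 201.955°.

202°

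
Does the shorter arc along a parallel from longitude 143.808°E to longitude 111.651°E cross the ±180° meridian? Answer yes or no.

No

Signed shortest Δλ = ((111.651 − 143.808 + 180) mod 360) − 180 = -32.157°.
Going west by 32.157° from +143.808° reaches +111.651° without touching 180°.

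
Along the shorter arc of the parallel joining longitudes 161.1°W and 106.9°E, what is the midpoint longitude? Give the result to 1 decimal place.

Signed shortest Δλ from -161.1° to +106.9° is -92.0°.
Midpoint longitude = -161.1° + (-92.0°)/2 = -161.1° − 46.0° = -207.1°.
Normalise into (−180°, 180°]: +152.9°.
(The naïve average (-161.1 + +106.9)/2 = -27.1° is on the wrong side of the globe.)

152.9°E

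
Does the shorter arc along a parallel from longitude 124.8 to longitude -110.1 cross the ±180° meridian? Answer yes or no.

Naïve |-110.1 − 124.8| = 234.9° > 180°, so the shorter arc goes the other way round — across 180°.
Signed shortest Δλ = ((-110.1 − 124.8 + 180) mod 360) − 180 = 125.1°.
Going east by 125.1° from +124.8° passes through 180° before reaching -110.1°.

Yes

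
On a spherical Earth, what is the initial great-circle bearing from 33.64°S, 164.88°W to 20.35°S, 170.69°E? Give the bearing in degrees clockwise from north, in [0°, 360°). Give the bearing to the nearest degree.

Δλ = 170.69 − -164.88 = 335.57°; wrapped into (−180°, 180°]: -24.43°.
θ = atan2( sin Δλ · cos φ₂ , cos φ₁ · sin φ₂ − sin φ₁ · cos φ₂ · cos Δλ )
  = atan2(-0.38777, 0.18338) = -64.690° → normalised to [0°, 360°): 295.310°.

295°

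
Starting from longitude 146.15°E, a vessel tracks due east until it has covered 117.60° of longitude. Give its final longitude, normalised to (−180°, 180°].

96.25°W

Start at +146.15°; shift +117.60° → +263.75°.
+263.75° lies outside (−180°, 180°]; subtract 360° → -96.25°.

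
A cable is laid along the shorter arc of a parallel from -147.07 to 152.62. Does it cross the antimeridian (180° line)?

Naïve |152.62 − -147.07| = 299.69° > 180°, so the shorter arc goes the other way round — across 180°.
Signed shortest Δλ = ((152.62 − -147.07 + 180) mod 360) − 180 = -60.31°.
Going west by 60.31° from -147.07° passes through 180° before reaching +152.62°.

Yes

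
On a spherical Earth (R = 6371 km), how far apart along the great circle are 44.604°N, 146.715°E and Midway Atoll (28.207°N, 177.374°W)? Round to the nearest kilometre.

3653 km

Δλ = -177.374 − 146.715 = -324.089°; wrapped into (−180°, 180°]: 35.911°.
Δφ = 28.207 − 44.604 = -16.397°.
a = sin²(Δφ/2) + cos φ₁ · cos φ₂ · sin²(Δλ/2) = 0.079963.
c = 2·atan2(√a, √(1−a)) = 0.57338 rad → d = 6371·c ≈ 3652.99 km.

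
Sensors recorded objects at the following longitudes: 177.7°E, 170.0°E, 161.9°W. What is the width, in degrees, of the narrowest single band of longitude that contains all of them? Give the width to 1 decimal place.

28.1°

Sort the longitudes: -161.9°, +170.0°, +177.7°.
Eastward gaps between consecutive values (wrapping around): 331.9°, 7.7°, 20.4°.
Largest gap = 331.9° ⇒ minimal covering band is its complement: 360° − 331.9° = 28.1°.
Band runs from +170.0° eastward to -161.9°, crossing the antimeridian.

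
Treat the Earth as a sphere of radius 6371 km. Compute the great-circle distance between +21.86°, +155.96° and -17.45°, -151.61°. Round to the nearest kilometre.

Δλ = -151.61 − 155.96 = -307.57°; wrapped into (−180°, 180°]: 52.43°.
Δφ = -17.45 − 21.86 = -39.31°.
a = sin²(Δφ/2) + cos φ₁ · cos φ₂ · sin²(Δλ/2) = 0.285905.
c = 2·atan2(√a, √(1−a)) = 1.12831 rad → d = 6371·c ≈ 7188.44 km.

7188 km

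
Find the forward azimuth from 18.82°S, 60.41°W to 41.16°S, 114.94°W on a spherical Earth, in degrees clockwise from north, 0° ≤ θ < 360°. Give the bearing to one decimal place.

Δλ = -114.94 − -60.41 = -54.53°.
θ = atan2( sin Δλ · cos φ₂ , cos φ₁ · sin φ₂ − sin φ₁ · cos φ₂ · cos Δλ )
  = atan2(-0.61316, -0.48204) = -128.173° → normalised to [0°, 360°): 231.827°.

231.8°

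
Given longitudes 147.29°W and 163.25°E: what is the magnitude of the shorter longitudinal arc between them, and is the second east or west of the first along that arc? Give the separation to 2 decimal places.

49.46° west

Raw difference: 163.25 − -147.29 = 310.54°.
Normalise into (−180°, 180°]: 310.54° − 360° = -49.46°.
Negative ⇒ the second point lies to the west; separation 49.46°.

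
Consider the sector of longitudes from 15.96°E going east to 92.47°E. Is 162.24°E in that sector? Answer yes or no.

No

Band width going east from +15.96° to +92.47°: ((92.47 − 15.96) mod 360) = 76.51°.
Offset of +162.24° east of the west edge: ((162.24 − 15.96) mod 360) = 146.28°.
146.28° > 76.51° ⇒ outside.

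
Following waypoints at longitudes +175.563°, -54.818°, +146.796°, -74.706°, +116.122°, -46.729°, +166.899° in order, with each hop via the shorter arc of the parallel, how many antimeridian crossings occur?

Leg 1: +175.563° → -54.818°, shortest Δλ = 129.619° (east) — crosses 180°.
Leg 2: -54.818° → +146.796°, shortest Δλ = -158.386° (west) — crosses 180°.
Leg 3: +146.796° → -74.706°, shortest Δλ = 138.498° (east) — crosses 180°.
Leg 4: -74.706° → +116.122°, shortest Δλ = -169.172° (west) — crosses 180°.
Leg 5: +116.122° → -46.729°, shortest Δλ = -162.851° (west) — does not cross 180°.
Leg 6: -46.729° → +166.899°, shortest Δλ = -146.372° (west) — crosses 180°.
Total crossings: 5.

5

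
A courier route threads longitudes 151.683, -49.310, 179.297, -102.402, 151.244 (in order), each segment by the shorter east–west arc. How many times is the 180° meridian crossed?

4

Leg 1: +151.683° → -49.310°, shortest Δλ = 159.007° (east) — crosses 180°.
Leg 2: -49.310° → +179.297°, shortest Δλ = -131.393° (west) — crosses 180°.
Leg 3: +179.297° → -102.402°, shortest Δλ = 78.301° (east) — crosses 180°.
Leg 4: -102.402° → +151.244°, shortest Δλ = -106.354° (west) — crosses 180°.
Total crossings: 4.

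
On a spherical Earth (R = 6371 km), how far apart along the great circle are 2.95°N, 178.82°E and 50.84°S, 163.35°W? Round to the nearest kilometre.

6217 km

Δλ = -163.35 − 178.82 = -342.17°; wrapped into (−180°, 180°]: 17.83°.
Δφ = -50.84 − 2.95 = -53.79°.
a = sin²(Δφ/2) + cos φ₁ · cos φ₂ · sin²(Δλ/2) = 0.219772.
c = 2·atan2(√a, √(1−a)) = 0.97586 rad → d = 6371·c ≈ 6217.21 km.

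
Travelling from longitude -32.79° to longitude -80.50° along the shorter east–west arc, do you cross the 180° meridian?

No

Signed shortest Δλ = ((-80.50 − -32.79 + 180) mod 360) − 180 = -47.71°.
Going west by 47.71° from -32.79° reaches -80.50° without touching 180°.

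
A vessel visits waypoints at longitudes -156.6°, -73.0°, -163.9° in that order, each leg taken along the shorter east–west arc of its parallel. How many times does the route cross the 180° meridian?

Leg 1: -156.6° → -73.0°, shortest Δλ = 83.6° (east) — does not cross 180°.
Leg 2: -73.0° → -163.9°, shortest Δλ = -90.9° (west) — does not cross 180°.
Total crossings: 0.

0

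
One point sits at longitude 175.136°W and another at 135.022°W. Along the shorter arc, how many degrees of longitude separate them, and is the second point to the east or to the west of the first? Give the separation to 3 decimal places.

40.114° east

Raw difference: -135.022 − -175.136 = 40.114°.
Normalise into (−180°, 180°]: 40.114° stays 40.114°.
Positive ⇒ the second point lies to the east; separation 40.114°.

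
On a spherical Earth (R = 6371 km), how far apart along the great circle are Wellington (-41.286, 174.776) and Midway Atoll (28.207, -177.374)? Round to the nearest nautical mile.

Δλ = -177.374 − 174.776 = -352.150°; wrapped into (−180°, 180°]: 7.850°.
Δφ = 28.207 − -41.286 = 69.493°.
a = sin²(Δφ/2) + cos φ₁ · cos φ₂ · sin²(Δλ/2) = 0.327942.
c = 2·atan2(√a, √(1−a)) = 1.21950 rad → d = 6371·c ≈ 7769.43 km ≈ 4195.15 nmi.

4195 nmi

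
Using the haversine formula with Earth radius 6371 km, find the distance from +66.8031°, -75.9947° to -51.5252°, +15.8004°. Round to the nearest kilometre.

15196 km

Δλ = 15.8004 − -75.9947 = 91.7951°.
Δφ = -51.5252 − 66.8031 = -118.3283°.
a = sin²(Δφ/2) + cos φ₁ · cos φ₂ · sin²(Δλ/2) = 0.863634.
c = 2·atan2(√a, √(1−a)) = 2.38513 rad → d = 6371·c ≈ 15195.66 km.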